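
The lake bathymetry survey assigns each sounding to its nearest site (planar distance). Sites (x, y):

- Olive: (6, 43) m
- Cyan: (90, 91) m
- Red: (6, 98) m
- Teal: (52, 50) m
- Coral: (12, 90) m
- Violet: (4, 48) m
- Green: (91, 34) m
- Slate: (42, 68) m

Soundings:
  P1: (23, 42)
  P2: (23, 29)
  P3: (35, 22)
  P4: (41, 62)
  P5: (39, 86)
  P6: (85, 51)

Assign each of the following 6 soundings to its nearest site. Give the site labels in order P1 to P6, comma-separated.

P1 → Olive (d²=290.00)
P2 → Olive (d²=485.00)
P3 → Teal (d²=1073.00)
P4 → Slate (d²=37.00)
P5 → Slate (d²=333.00)
P6 → Green (d²=325.00)

Olive, Olive, Teal, Slate, Slate, Green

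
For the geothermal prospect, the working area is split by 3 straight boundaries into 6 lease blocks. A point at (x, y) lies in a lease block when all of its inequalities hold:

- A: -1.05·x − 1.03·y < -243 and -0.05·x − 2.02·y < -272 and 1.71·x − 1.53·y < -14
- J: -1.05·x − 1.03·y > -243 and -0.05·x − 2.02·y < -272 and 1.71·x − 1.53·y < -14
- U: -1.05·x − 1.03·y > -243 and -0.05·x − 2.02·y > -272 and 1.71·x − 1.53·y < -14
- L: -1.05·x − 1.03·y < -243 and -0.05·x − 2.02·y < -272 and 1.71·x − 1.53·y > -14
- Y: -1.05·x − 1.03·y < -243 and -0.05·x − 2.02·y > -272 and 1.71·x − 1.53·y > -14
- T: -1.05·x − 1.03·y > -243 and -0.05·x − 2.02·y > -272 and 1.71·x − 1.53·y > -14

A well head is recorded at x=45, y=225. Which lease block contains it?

-1.05·45 − 1.03·225 = -279.000, which is < -243
-0.05·45 − 2.02·225 = -456.750, which is < -272
1.71·45 − 1.53·225 = -267.300, which is < -14
This sign pattern matches A.

A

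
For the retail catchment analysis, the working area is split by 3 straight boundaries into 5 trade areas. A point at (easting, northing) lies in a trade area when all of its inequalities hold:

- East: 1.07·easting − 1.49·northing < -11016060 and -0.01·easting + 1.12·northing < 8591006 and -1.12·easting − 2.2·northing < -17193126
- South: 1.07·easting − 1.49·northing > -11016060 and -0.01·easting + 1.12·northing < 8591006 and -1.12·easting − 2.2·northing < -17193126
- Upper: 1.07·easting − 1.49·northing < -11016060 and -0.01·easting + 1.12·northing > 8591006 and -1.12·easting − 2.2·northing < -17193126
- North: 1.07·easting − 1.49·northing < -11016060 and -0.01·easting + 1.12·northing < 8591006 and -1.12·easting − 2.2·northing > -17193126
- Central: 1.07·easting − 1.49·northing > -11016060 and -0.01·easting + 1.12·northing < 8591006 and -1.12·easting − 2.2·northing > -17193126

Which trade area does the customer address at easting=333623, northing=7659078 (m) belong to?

East

1.07·333623 − 1.49·7659078 = -11055049.610, which is < -11016060
-0.01·333623 + 1.12·7659078 = 8574831.130, which is < 8591006
-1.12·333623 − 2.2·7659078 = -17223629.360, which is < -17193126
This sign pattern matches East.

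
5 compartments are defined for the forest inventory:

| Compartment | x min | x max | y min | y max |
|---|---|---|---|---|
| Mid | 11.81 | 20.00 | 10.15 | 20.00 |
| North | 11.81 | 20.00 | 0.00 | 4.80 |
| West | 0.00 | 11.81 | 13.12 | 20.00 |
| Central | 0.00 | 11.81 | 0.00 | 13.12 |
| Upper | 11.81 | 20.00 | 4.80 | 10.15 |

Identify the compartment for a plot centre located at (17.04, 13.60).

Mid

The point has x = 17.04 and y = 13.60.
Only Mid satisfies 11.81 ≤ x ≤ 20.00 and 10.15 ≤ y ≤ 20.00.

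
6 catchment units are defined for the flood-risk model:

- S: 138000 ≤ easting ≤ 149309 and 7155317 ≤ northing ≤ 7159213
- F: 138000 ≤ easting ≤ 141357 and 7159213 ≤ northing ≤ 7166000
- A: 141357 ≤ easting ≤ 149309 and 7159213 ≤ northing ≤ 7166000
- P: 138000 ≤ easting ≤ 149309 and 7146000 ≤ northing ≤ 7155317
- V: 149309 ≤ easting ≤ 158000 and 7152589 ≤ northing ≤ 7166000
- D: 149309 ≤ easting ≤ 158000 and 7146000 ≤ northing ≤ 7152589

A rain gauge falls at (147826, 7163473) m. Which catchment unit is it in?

The point has easting = 147826 and northing = 7163473.
Only A satisfies 141357 ≤ easting ≤ 149309 and 7159213 ≤ northing ≤ 7166000.

A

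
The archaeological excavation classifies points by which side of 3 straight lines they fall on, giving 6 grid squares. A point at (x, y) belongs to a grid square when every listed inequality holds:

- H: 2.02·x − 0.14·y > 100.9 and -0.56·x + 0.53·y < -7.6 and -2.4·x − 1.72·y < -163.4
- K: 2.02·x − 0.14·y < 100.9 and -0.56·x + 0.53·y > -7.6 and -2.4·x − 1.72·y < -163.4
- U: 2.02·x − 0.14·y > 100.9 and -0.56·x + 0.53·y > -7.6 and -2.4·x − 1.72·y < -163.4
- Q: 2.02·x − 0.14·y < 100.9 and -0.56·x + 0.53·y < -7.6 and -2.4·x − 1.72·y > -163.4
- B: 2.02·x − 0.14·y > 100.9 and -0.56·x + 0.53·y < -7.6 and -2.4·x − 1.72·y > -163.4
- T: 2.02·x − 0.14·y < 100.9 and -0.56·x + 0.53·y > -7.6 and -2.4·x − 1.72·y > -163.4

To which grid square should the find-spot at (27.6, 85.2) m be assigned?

2.02·27.6 − 0.14·85.2 = 43.824, which is < 100.9
-0.56·27.6 + 0.53·85.2 = 29.700, which is > -7.6
-2.4·27.6 − 1.72·85.2 = -212.784, which is < -163.4
This sign pattern matches K.

K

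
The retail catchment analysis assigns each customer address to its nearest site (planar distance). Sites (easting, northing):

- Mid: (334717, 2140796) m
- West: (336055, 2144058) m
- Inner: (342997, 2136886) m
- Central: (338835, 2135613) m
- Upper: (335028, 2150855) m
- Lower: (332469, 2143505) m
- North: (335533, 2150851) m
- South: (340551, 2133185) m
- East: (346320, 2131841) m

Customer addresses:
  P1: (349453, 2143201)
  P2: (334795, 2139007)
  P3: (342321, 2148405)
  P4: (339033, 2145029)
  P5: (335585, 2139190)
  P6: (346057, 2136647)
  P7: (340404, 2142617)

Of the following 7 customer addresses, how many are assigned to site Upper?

0

P1 → Inner
P2 → Mid
P3 → North
P4 → West
P5 → Mid
P6 → Inner
P7 → West
0 of the 7 go to Upper.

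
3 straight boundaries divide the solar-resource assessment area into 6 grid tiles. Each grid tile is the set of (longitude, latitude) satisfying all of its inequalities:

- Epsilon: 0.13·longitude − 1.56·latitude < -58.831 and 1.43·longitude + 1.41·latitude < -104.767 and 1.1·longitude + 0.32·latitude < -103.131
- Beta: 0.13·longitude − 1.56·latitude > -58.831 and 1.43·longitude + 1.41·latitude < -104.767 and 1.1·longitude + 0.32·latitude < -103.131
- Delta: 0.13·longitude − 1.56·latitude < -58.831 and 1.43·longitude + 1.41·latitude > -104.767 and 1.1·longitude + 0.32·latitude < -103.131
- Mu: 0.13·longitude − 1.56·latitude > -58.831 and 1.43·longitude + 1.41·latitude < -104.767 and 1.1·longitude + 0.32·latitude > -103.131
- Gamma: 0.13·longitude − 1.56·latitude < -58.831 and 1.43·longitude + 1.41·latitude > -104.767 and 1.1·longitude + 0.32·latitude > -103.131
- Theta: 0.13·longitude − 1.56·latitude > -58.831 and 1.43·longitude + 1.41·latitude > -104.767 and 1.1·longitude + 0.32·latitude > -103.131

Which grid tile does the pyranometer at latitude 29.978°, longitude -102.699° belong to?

Delta

0.13·-102.699 − 1.56·29.978 = -60.117, which is < -58.831
1.43·-102.699 + 1.41·29.978 = -104.591, which is > -104.767
1.1·-102.699 + 0.32·29.978 = -103.376, which is < -103.131
This sign pattern matches Delta.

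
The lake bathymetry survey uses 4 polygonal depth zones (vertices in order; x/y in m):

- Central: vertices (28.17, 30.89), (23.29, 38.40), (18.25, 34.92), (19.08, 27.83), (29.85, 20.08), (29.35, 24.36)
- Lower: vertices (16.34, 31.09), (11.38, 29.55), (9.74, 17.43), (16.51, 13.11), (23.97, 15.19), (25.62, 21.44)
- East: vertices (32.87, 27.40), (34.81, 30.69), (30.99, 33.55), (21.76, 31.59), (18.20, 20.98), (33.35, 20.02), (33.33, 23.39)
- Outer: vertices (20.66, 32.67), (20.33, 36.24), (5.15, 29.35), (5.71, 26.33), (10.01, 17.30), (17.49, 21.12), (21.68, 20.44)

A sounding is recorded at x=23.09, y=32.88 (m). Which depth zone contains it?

Cast a ray rightward from (23.09, 32.88). For each polygon, the edges (by vertex number in listed order) whose endpoints lie on opposite sides of y = 32.88, where each meets that height, and whether that is right or left of the point:
Central: 1–2 at x≈26.877 (right), 3–4 at x≈18.489 (left) → 1 crossing.
Lower: no edge straddles that height → 0 crossings.
East: 2–3 at x≈31.885 (right), 3–4 at x≈27.835 (right) → 2 crossings.
Outer: 1–2 at x≈20.641 (left), 2–3 at x≈12.927 (left) → 0 crossings.
Only Central has an odd count, so the point is inside Central.

Central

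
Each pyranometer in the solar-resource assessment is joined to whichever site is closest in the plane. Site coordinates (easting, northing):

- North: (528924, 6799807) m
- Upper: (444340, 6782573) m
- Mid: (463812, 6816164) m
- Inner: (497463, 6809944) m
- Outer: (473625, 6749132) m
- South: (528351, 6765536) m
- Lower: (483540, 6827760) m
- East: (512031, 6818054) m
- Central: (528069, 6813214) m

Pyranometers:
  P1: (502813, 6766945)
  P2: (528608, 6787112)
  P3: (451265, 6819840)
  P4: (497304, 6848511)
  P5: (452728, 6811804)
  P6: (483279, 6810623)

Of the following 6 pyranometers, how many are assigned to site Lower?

P1 → South
P2 → North
P3 → Mid
P4 → Lower
P5 → Mid
P6 → Inner
1 of the 6 goes to Lower.

1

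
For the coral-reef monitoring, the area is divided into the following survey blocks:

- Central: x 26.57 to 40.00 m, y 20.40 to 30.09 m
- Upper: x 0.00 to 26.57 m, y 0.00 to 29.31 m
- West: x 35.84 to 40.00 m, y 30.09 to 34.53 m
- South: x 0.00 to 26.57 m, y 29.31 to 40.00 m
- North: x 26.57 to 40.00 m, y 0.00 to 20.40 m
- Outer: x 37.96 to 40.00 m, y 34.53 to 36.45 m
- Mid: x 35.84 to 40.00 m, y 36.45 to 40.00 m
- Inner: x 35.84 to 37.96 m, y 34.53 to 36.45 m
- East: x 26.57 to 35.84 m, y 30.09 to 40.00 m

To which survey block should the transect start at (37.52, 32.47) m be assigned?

West

The point has x = 37.52 and y = 32.47.
Only West satisfies 35.84 ≤ x ≤ 40.00 and 30.09 ≤ y ≤ 34.53.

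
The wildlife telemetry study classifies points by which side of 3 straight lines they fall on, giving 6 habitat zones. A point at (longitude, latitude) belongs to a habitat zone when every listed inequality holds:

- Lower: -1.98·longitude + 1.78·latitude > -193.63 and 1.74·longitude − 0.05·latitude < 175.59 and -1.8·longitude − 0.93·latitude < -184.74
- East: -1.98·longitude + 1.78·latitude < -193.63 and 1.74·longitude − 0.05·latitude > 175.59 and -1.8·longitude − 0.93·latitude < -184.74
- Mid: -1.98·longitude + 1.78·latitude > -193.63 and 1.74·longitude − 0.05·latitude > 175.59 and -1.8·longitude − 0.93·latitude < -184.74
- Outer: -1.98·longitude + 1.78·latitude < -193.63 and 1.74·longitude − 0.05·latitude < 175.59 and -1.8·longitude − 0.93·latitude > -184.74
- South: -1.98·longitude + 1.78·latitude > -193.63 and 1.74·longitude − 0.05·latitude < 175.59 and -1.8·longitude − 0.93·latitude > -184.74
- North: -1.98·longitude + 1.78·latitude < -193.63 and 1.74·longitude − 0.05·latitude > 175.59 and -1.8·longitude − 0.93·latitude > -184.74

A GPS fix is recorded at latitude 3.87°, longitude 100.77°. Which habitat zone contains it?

Lower

-1.98·100.77 + 1.78·3.87 = -192.636, which is > -193.63
1.74·100.77 − 0.05·3.87 = 175.146, which is < 175.59
-1.8·100.77 − 0.93·3.87 = -184.985, which is < -184.74
This sign pattern matches Lower.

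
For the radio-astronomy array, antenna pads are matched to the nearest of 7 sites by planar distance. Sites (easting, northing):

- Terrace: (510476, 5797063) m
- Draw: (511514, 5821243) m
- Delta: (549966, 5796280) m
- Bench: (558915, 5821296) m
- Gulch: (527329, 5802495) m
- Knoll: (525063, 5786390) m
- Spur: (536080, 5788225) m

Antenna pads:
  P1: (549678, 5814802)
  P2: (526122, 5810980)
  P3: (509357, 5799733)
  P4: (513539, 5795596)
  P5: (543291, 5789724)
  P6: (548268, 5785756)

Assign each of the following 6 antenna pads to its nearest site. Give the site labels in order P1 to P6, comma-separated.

Bench, Gulch, Terrace, Terrace, Spur, Delta

P1 → Bench (d²=127494205.00)
P2 → Gulch (d²=73452074.00)
P3 → Terrace (d²=8381061.00)
P4 → Terrace (d²=11534058.00)
P5 → Spur (d²=54245522.00)
P6 → Delta (d²=113637780.00)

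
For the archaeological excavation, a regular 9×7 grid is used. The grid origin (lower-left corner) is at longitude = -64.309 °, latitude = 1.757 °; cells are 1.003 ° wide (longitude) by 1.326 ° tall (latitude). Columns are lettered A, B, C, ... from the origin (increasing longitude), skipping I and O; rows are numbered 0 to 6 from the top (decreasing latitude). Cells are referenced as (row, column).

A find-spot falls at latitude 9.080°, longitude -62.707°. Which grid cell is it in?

Column index: ⌊(-62.707 − -64.309) / 1.003⌋ = ⌊1.597⌋ = 1 → column B
Row offset from origin: ⌊(9.080 − 1.757) / 1.326⌋ = ⌊5.523⌋ = 5 → row 1 (counted from top)

(1, B)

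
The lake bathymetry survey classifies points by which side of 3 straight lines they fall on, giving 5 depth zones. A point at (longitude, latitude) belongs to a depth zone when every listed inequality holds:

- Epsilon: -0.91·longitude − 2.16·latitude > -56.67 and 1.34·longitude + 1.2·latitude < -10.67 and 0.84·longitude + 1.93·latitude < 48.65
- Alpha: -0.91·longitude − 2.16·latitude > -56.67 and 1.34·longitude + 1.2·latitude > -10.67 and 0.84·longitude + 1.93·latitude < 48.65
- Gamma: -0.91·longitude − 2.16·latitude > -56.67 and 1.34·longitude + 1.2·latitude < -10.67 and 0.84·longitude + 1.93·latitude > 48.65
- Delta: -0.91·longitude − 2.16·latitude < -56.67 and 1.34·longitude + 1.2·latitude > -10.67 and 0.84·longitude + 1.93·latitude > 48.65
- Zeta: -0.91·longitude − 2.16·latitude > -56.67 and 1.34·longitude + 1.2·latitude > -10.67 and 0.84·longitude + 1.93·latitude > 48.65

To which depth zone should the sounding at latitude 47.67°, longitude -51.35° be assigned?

-0.91·-51.35 − 2.16·47.67 = -56.239, which is > -56.67
1.34·-51.35 + 1.2·47.67 = -11.605, which is < -10.67
0.84·-51.35 + 1.93·47.67 = 48.869, which is > 48.65
This sign pattern matches Gamma.

Gamma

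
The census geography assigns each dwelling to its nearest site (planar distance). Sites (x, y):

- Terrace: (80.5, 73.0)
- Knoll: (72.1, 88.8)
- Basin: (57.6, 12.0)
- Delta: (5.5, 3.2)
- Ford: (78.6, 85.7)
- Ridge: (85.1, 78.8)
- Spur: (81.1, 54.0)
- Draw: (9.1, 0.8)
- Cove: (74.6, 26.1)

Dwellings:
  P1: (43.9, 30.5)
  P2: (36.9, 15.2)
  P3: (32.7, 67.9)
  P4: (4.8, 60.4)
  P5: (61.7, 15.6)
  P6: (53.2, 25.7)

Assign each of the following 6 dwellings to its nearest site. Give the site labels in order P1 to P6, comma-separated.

Basin, Basin, Knoll, Delta, Basin, Basin

P1 → Basin (d²=529.94)
P2 → Basin (d²=438.73)
P3 → Knoll (d²=1989.17)
P4 → Delta (d²=3272.33)
P5 → Basin (d²=29.77)
P6 → Basin (d²=207.05)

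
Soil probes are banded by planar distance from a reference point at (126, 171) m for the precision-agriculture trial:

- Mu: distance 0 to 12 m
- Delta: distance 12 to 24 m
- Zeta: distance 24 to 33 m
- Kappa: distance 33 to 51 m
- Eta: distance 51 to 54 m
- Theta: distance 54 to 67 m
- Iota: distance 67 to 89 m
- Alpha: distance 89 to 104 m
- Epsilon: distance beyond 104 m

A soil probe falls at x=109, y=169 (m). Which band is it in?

Distance = √((109−126)² + (169−171)²) = √(289.000 + 4.000) = 17.117 m.
12 ≤ 17.117 < 24 → Delta.

Delta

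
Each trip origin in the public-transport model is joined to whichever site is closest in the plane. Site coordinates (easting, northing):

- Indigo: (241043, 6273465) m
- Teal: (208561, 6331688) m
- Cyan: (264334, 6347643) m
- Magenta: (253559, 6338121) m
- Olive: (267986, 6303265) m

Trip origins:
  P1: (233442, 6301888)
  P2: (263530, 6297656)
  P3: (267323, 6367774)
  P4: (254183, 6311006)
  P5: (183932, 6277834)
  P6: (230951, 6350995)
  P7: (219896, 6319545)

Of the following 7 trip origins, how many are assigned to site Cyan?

P1 → Indigo
P2 → Olive
P3 → Cyan
P4 → Olive
P5 → Indigo
P6 → Magenta
P7 → Teal
1 of the 7 goes to Cyan.

1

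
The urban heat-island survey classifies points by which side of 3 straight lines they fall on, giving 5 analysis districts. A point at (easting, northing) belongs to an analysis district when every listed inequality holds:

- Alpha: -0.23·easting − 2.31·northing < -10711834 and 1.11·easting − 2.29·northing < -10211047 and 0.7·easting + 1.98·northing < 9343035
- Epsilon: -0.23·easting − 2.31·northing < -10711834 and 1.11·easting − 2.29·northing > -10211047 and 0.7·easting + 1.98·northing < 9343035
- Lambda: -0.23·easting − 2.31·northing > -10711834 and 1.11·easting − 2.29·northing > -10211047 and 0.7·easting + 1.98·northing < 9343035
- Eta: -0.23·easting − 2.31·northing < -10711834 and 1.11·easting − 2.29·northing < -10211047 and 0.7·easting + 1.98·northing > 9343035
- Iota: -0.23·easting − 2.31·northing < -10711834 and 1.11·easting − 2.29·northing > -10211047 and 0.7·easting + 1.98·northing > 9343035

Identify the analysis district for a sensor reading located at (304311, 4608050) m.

-0.23·304311 − 2.31·4608050 = -10714587.030, which is < -10711834
1.11·304311 − 2.29·4608050 = -10214649.290, which is < -10211047
0.7·304311 + 1.98·4608050 = 9336956.700, which is < 9343035
This sign pattern matches Alpha.

Alpha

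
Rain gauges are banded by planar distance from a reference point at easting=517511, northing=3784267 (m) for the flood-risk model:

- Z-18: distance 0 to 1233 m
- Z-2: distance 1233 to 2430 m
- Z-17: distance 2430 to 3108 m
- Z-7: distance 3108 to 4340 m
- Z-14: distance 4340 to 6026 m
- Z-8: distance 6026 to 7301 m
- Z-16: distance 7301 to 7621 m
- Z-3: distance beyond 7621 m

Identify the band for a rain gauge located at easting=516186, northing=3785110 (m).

Z-2

Distance = √((516186−517511)² + (3785110−3784267)²) = √(1755625.000 + 710649.000) = 1570.438 m.
1233 ≤ 1570.438 < 2430 → Z-2.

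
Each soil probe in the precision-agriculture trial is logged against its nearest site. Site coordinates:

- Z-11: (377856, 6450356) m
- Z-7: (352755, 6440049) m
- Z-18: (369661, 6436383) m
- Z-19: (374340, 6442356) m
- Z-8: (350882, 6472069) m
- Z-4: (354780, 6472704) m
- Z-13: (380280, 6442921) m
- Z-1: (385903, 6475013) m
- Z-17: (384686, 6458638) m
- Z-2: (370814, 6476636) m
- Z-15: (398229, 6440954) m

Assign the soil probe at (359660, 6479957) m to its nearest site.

Squared distances to each site:
Z-11: 1207313617.000; Z-7: 1640327489.000; Z-18: 1998713477.000; Z-19: 1629337601.000; Z-8: 139273828.000; Z-4: 76420409.000; Z-13: 1796849696.000; Z-1: 713138185.000; Z-17: 1080800437.000; Z-2: 135440757.000; Z-15: 3008801770.000.
Minimum at Z-4.

Z-4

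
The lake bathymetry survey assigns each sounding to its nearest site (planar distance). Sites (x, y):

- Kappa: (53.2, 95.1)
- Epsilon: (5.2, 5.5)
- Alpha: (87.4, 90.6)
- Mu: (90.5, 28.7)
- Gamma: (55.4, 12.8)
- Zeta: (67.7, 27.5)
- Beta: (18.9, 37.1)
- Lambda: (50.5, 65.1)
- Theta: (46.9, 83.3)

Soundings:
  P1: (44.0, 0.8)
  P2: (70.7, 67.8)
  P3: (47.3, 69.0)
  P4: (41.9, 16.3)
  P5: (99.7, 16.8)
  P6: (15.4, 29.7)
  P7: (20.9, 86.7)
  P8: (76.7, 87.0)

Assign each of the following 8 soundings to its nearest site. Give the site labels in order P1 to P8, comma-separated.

P1 → Gamma (d²=273.96)
P2 → Lambda (d²=415.33)
P3 → Lambda (d²=25.45)
P4 → Gamma (d²=194.50)
P5 → Mu (d²=226.25)
P6 → Beta (d²=67.01)
P7 → Theta (d²=687.56)
P8 → Alpha (d²=127.45)

Gamma, Lambda, Lambda, Gamma, Mu, Beta, Theta, Alpha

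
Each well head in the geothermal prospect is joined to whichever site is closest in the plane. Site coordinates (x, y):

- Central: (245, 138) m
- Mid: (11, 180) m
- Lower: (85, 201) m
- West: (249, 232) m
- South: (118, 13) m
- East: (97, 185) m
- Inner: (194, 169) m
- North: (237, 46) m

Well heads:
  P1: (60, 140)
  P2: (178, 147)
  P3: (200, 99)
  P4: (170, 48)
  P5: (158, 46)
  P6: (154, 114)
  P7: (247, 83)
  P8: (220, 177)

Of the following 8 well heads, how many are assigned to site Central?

1

P1 → East
P2 → Inner
P3 → Central
P4 → South
P5 → South
P6 → Inner
P7 → North
P8 → Inner
1 of the 8 goes to Central.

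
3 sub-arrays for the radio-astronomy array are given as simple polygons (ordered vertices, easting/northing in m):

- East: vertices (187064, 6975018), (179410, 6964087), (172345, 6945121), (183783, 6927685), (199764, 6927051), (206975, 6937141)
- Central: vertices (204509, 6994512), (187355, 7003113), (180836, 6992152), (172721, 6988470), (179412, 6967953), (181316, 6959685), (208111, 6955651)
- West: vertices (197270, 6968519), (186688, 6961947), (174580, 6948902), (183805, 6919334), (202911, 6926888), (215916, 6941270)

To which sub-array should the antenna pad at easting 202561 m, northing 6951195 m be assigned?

West

Cast a ray rightward from (202561, 6951195). For each polygon, the edges (by vertex number in listed order) whose endpoints lie on opposite sides of northing = 6951195, where each meets that height, and whether that is right or left of the point:
East: 2–3 at easting≈174607.6 (left), 6–1 at easting≈199587.2 (left) → 0 crossings.
Central: no edge straddles that height → 0 crossings.
West: 2–3 at easting≈176708.3 (left), 6–1 at easting≈209124.5 (right) → 1 crossing.
Only West has an odd count, so the point is inside West.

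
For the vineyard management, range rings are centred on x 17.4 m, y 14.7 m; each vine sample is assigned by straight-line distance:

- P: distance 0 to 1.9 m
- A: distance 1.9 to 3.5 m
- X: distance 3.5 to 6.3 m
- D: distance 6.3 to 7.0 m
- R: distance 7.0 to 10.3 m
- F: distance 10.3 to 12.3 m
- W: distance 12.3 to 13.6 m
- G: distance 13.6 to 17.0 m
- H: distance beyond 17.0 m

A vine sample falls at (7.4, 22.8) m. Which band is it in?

W

Distance = √((7.4−17.4)² + (22.8−14.7)²) = √(100.000 + 65.610) = 12.869 m.
12.3 ≤ 12.869 < 13.6 → W.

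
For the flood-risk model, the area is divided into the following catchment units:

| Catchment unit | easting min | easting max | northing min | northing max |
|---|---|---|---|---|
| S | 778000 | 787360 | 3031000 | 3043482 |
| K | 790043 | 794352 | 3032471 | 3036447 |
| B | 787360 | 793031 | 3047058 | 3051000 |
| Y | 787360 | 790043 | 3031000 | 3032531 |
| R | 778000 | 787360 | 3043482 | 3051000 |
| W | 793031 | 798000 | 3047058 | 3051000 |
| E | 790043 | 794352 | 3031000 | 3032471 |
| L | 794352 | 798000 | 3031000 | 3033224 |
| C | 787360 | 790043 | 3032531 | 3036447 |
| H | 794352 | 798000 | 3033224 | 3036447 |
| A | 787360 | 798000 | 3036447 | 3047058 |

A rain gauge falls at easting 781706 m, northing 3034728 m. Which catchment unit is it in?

S

The point has easting = 781706 and northing = 3034728.
Only S satisfies 778000 ≤ easting ≤ 787360 and 3031000 ≤ northing ≤ 3043482.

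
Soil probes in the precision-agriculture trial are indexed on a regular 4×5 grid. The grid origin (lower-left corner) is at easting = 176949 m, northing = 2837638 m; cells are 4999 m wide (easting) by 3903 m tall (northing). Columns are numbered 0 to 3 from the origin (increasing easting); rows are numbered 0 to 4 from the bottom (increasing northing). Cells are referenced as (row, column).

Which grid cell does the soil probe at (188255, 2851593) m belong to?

Column index: ⌊(188255 − 176949) / 4999⌋ = ⌊2.262⌋ = 2
Row offset from origin: ⌊(2851593 − 2837638) / 3903⌋ = ⌊3.575⌋ = 3 → row 3

(3, 2)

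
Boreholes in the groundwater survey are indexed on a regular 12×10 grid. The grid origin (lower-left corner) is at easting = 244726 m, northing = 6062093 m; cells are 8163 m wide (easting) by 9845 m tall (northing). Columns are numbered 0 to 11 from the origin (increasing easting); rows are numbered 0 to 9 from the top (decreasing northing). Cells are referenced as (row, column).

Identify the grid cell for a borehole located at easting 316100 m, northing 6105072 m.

(5, 8)

Column index: ⌊(316100 − 244726) / 8163⌋ = ⌊8.744⌋ = 8
Row offset from origin: ⌊(6105072 − 6062093) / 9845⌋ = ⌊4.366⌋ = 4 → row 5 (counted from top)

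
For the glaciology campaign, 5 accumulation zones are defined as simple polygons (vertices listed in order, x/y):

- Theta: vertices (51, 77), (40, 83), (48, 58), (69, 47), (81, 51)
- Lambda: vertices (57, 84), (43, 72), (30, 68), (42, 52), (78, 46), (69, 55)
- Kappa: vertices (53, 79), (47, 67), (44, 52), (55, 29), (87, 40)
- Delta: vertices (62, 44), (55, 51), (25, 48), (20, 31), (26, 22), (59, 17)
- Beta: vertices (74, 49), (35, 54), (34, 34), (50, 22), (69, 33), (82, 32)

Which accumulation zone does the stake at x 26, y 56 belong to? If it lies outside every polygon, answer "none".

none

Cast a ray rightward from (26, 56). For each polygon, the edges (by vertex number in listed order) whose endpoints lie on opposite sides of y = 56, where each meets that height, and whether that is right or left of the point:
Theta: 3–4 at x≈51.8 (right), 5–1 at x≈75.2 (right) → 2 crossings.
Lambda: 3–4 at x≈39.0 (right), 6–1 at x≈68.6 (right) → 2 crossings.
Kappa: 2–3 at x≈44.8 (right), 5–1 at x≈73.1 (right) → 2 crossings.
Delta: no edge straddles that height → 0 crossings.
Beta: no edge straddles that height → 0 crossings.
All counts are even, so the point lies outside every listed polygon.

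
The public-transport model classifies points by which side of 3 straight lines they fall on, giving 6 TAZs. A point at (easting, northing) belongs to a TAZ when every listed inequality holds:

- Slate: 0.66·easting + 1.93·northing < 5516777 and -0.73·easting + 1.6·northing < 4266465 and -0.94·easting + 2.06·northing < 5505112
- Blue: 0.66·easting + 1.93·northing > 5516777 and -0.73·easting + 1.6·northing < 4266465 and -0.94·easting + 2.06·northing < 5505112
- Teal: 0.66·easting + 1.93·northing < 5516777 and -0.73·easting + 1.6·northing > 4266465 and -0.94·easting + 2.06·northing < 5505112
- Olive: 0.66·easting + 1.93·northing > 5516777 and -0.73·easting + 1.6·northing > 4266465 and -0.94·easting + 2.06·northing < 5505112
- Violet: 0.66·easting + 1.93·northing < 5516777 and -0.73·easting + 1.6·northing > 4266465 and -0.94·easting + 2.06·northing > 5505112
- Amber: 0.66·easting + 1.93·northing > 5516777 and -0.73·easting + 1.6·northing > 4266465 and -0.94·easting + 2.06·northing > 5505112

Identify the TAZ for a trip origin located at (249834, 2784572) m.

Olive

0.66·249834 + 1.93·2784572 = 5539114.400, which is > 5516777
-0.73·249834 + 1.6·2784572 = 4272936.380, which is > 4266465
-0.94·249834 + 2.06·2784572 = 5501374.360, which is < 5505112
This sign pattern matches Olive.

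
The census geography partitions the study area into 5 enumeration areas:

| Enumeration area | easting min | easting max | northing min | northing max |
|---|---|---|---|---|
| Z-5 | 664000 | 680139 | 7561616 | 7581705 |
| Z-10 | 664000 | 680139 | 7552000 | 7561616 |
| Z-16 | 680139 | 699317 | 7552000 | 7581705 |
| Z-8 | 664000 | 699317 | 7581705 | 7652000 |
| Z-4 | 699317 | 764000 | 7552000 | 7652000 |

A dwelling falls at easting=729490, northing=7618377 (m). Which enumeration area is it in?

Z-4

The point has easting = 729490 and northing = 7618377.
Only Z-4 satisfies 699317 ≤ easting ≤ 764000 and 7552000 ≤ northing ≤ 7652000.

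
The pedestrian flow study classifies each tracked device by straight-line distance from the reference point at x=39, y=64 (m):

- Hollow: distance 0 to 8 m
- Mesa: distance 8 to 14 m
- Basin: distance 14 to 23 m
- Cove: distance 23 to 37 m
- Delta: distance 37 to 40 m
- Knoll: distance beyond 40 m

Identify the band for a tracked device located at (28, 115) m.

Distance = √((28−39)² + (115−64)²) = √(121.000 + 2601.000) = 52.173 m.
40 ≤ 52.173 < ∞ → Knoll.

Knoll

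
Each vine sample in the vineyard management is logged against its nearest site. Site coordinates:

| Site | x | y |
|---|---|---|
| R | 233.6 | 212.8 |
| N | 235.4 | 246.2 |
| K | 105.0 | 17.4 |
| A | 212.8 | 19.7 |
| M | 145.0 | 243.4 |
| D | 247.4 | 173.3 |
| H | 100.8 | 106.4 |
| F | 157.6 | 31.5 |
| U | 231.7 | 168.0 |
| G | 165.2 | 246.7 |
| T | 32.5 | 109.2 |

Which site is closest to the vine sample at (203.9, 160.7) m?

U

Squared distances to each site:
R: 3596.500; N: 8302.500; K: 30316.100; A: 19960.210; M: 10308.500; D: 2051.010; H: 13578.100; F: 18836.330; U: 826.130; G: 8893.690; T: 32030.210.
Minimum at U.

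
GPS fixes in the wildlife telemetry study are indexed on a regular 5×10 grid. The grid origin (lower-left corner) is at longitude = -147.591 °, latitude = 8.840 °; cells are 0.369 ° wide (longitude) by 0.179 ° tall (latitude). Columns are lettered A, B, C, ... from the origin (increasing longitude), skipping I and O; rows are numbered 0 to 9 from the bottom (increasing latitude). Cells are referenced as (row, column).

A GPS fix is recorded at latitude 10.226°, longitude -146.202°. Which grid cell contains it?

Column index: ⌊(-146.202 − -147.591) / 0.369⌋ = ⌊3.764⌋ = 3 → column D
Row offset from origin: ⌊(10.226 − 8.840) / 0.179⌋ = ⌊7.743⌋ = 7 → row 7

(7, D)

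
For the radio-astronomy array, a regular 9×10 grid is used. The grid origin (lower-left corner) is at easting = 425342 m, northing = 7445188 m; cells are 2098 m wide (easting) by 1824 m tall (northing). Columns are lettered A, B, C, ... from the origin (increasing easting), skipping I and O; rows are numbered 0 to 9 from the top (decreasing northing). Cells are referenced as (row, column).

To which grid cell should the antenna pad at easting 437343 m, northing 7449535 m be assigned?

(7, F)

Column index: ⌊(437343 − 425342) / 2098⌋ = ⌊5.720⌋ = 5 → column F
Row offset from origin: ⌊(7449535 − 7445188) / 1824⌋ = ⌊2.383⌋ = 2 → row 7 (counted from top)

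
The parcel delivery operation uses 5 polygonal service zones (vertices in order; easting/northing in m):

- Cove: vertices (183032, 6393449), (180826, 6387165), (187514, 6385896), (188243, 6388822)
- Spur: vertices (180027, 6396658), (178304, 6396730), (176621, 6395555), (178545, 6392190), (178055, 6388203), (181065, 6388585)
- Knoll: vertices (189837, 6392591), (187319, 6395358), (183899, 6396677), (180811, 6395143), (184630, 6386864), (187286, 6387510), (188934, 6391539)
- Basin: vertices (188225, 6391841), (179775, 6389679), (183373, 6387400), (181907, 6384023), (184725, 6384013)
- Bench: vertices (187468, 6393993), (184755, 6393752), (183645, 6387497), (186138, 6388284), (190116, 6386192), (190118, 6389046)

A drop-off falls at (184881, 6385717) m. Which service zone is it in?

Cast a ray rightward from (184881, 6385717). For each polygon, the edges (by vertex number in listed order) whose endpoints lie on opposite sides of northing = 6385717, where each meets that height, and whether that is right or left of the point:
Cove: no edge straddles that height → 0 crossings.
Spur: no edge straddles that height → 0 crossings.
Knoll: no edge straddles that height → 0 crossings.
Basin: 3–4 at easting≈182642.4 (left), 5–1 at easting≈185486.9 (right) → 1 crossing.
Bench: no edge straddles that height → 0 crossings.
Only Basin has an odd count, so the point is inside Basin.

Basin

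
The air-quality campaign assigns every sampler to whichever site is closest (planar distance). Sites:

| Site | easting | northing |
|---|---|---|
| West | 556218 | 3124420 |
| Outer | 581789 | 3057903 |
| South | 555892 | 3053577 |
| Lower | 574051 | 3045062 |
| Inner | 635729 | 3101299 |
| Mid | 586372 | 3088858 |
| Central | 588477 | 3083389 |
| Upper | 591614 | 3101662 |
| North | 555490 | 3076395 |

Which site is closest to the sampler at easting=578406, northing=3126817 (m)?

Squared distances to each site:
West: 498052953.000; Outer: 4760584085.000; South: 5870977796.000; Lower: 6702846050.000; Inner: 3937094653.000; Mid: 1504342837.000; Central: 1987416225.000; Upper: 807225289.000; North: 3067521140.000.
Minimum at West.

West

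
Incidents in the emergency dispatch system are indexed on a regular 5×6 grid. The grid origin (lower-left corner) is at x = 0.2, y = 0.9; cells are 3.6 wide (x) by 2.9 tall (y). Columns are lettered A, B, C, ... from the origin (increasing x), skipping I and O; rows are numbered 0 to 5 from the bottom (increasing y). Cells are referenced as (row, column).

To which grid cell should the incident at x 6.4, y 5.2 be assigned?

Column index: ⌊(6.4 − 0.2) / 3.6⌋ = ⌊1.722⌋ = 1 → column B
Row offset from origin: ⌊(5.2 − 0.9) / 2.9⌋ = ⌊1.483⌋ = 1 → row 1

(1, B)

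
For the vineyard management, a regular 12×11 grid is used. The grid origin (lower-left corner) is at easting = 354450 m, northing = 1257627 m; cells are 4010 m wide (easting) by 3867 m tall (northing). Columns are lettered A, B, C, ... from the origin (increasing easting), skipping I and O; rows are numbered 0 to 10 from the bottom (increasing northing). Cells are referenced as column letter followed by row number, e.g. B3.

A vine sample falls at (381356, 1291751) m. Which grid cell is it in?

Column index: ⌊(381356 − 354450) / 4010⌋ = ⌊6.710⌋ = 6 → column G
Row offset from origin: ⌊(1291751 − 1257627) / 3867⌋ = ⌊8.824⌋ = 8 → row 8

G8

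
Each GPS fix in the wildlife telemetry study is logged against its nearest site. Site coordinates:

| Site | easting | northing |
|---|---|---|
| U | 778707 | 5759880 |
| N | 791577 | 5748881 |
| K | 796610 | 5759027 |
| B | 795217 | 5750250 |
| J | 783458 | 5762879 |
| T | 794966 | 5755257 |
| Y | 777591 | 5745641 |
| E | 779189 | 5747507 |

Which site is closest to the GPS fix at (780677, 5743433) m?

Squared distances to each site:
U: 274384709.000; N: 148490704.000; K: 497033325.000; B: 257883089.000; J: 385880877.000; T: 343982497.000; Y: 14398660.000; E: 18811620.000.
Minimum at Y.

Y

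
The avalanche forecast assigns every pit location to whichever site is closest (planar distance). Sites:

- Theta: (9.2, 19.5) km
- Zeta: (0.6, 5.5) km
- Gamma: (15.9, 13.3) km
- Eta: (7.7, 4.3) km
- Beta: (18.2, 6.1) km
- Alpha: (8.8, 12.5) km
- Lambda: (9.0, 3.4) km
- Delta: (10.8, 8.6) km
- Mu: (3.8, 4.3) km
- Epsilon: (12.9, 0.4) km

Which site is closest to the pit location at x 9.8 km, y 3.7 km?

Squared distances to each site:
Theta: 250.000; Zeta: 87.880; Gamma: 129.370; Eta: 4.770; Beta: 76.320; Alpha: 78.440; Lambda: 0.730; Delta: 25.010; Mu: 36.360; Epsilon: 20.500.
Minimum at Lambda.

Lambda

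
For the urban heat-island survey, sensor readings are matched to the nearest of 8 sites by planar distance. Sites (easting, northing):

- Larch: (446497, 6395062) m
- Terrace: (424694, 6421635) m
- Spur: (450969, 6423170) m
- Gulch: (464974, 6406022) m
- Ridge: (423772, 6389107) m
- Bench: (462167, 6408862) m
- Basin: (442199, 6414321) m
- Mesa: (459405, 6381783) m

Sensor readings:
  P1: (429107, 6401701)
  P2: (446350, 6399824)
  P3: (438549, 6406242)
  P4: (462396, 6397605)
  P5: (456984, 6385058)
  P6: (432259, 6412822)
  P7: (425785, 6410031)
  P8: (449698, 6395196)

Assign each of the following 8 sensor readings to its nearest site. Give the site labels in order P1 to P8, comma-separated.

P1 → Ridge (d²=187071061.00)
P2 → Larch (d²=22698253.00)
P3 → Basin (d²=78592741.00)
P4 → Gulch (d²=77491973.00)
P5 → Mesa (d²=16586866.00)
P6 → Basin (d²=101050601.00)
P7 → Terrace (d²=135843097.00)
P8 → Larch (d²=10264357.00)

Ridge, Larch, Basin, Gulch, Mesa, Basin, Terrace, Larch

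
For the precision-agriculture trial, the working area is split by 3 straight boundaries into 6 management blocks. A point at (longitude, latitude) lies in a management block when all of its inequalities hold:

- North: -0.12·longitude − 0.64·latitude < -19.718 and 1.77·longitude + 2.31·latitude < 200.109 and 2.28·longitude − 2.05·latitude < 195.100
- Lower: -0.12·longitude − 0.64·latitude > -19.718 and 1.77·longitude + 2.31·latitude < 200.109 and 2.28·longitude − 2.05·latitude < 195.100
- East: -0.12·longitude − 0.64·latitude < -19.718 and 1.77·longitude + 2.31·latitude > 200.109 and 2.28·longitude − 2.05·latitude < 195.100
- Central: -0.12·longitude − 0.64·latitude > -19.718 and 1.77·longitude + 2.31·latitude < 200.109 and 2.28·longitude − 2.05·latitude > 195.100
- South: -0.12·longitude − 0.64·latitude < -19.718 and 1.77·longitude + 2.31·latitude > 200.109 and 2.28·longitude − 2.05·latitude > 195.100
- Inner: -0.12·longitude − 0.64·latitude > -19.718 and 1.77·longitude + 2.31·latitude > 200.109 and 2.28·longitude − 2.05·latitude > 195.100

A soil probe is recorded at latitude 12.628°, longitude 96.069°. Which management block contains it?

-0.12·96.069 − 0.64·12.628 = -19.610, which is > -19.718
1.77·96.069 + 2.31·12.628 = 199.213, which is < 200.109
2.28·96.069 − 2.05·12.628 = 193.150, which is < 195.100
This sign pattern matches Lower.

Lower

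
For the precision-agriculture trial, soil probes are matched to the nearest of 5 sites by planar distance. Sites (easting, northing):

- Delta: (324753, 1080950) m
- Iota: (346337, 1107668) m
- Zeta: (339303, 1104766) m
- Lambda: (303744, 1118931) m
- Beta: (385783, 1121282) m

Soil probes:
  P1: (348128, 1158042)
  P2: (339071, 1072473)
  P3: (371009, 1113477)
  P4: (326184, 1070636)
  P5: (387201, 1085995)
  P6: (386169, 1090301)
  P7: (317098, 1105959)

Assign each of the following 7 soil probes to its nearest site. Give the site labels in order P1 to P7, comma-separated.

Iota, Delta, Beta, Delta, Beta, Beta, Lambda

P1 → Iota (d²=2540747557.00)
P2 → Delta (d²=276864653.00)
P3 → Beta (d²=279189101.00)
P4 → Delta (d²=108426357.00)
P5 → Beta (d²=1247183093.00)
P6 → Beta (d²=959971357.00)
P7 → Lambda (d²=346602100.00)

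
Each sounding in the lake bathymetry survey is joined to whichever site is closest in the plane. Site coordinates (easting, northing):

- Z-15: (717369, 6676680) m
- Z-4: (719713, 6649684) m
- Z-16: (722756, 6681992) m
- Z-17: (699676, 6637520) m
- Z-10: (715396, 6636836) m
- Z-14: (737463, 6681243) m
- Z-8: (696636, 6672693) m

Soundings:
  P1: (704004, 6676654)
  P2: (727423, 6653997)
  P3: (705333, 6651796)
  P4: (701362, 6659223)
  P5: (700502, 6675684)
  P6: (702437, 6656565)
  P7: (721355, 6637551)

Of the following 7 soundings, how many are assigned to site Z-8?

4

P1 → Z-8
P2 → Z-4
P3 → Z-4
P4 → Z-8
P5 → Z-8
P6 → Z-8
P7 → Z-10
4 of the 7 go to Z-8.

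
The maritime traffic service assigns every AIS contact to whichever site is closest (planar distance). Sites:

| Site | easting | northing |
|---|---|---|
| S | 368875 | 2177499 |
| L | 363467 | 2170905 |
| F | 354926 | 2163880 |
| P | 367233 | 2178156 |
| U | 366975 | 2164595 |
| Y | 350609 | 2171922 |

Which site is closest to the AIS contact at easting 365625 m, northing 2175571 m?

Squared distances to each site:
S: 14279684.000; L: 26428520.000; F: 251148082.000; P: 9267889.000; U: 122295076.000; Y: 238795457.000.
Minimum at P.

P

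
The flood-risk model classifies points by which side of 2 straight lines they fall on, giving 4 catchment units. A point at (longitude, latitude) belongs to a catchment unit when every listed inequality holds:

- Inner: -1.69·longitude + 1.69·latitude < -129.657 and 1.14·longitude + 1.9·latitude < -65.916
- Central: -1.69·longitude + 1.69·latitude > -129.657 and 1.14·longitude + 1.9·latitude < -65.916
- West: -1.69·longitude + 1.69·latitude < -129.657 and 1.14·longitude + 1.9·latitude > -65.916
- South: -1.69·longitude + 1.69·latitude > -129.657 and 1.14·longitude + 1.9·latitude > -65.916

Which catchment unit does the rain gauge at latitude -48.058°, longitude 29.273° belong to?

-1.69·29.273 + 1.69·-48.058 = -130.689, which is < -129.657
1.14·29.273 + 1.9·-48.058 = -57.939, which is > -65.916
This sign pattern matches West.

West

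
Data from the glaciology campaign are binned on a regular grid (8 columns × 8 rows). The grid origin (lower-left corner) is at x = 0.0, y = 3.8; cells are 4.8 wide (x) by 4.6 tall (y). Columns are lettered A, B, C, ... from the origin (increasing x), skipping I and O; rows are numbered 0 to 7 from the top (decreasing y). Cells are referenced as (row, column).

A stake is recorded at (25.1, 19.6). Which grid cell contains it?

Column index: ⌊(25.1 − 0.0) / 4.8⌋ = ⌊5.229⌋ = 5 → column F
Row offset from origin: ⌊(19.6 − 3.8) / 4.6⌋ = ⌊3.435⌋ = 3 → row 4 (counted from top)

(4, F)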